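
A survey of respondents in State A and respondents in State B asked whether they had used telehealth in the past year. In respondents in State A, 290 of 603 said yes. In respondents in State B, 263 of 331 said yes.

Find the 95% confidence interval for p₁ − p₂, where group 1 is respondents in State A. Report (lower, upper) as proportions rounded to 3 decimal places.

p̂₁ = 290/603 = 0.4809 and p̂₂ = 263/331 = 0.7946.
SE₁ = √(p̂₁(1−p̂₁)/n₁) = √(0.4809·0.5191/603) = 0.02035; SE₂ = √(0.7946·0.2054/331) = 0.02221.
Independent samples: SE of the difference = √(SE₁² + SE₂²) = √(0.0004141225 + 0.0004932841) = 0.03012.
z* for 95% confidence is 1.960, so the margin of error is 1.960 × 0.03012 = 0.05904.
Point estimate p̂₁ − p̂₂ = 0.4809 − 0.7946 = -0.3137.
-0.3137 ± 0.05904 → (-0.373, -0.255).

(-0.373, -0.255)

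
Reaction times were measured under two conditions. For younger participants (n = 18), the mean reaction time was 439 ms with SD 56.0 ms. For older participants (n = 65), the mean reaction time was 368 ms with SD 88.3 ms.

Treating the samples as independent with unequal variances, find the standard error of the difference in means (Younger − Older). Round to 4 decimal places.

Per-group SEs: s₁/√n₁ = 56.0/√18 = 13.1993, s₂/√n₂ = 88.3/√65 = 10.9523.
Unpooled SE of the difference: √(174.22152049 + 119.95287529) = 17.1515.

17.1515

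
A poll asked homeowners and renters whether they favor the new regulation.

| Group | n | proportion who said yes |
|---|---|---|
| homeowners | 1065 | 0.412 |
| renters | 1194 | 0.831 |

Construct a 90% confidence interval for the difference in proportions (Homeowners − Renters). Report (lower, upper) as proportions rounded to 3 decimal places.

(-0.450, -0.388)

The two standard errors are √(0.4120×0.5880/1065) = 0.01508 and √(0.8310×0.1690/1194) = 0.01085.
Because the samples are independent, SE_diff = √(0.01508² + 0.01085²) = 0.01858.
Using z* = 1.645 for 90%, ME = 1.645 × 0.01858 = 0.03056.
p̂₁ − p̂₂ = -0.4190; interval -0.4190 ± 0.03056 gives (-0.450, -0.388).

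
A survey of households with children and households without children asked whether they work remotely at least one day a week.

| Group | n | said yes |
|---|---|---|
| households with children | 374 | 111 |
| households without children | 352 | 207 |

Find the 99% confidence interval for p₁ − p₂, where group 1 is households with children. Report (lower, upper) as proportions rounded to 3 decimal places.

(-0.382, -0.200)

Sample proportions: 111/374 = 0.2968, 207/352 = 0.5881.
Each SE is √(p̂(1−p̂)/n): √(0.2968·0.7032/374) = 0.02362 and √(0.5881·0.4119/352) = 0.02623.
SE(p̂₁ − p̂₂) = √(SE₁² + SE₂²) = √(0.0005579044 + 0.0006880129) = 0.03530, since the two samples are independent.
At 99% confidence z* = 2.576; margin = 2.576 × 0.03530 = 0.09093.
The difference is 0.2968 − 0.5881 = -0.2913, so the interval is -0.2913 ± 0.09093 = (-0.382, -0.200).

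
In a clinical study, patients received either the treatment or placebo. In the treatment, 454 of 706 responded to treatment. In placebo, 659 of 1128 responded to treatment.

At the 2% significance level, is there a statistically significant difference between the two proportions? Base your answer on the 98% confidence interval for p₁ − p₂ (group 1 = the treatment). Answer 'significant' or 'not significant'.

Sample proportions: 454/706 = 0.6431, 659/1128 = 0.5842.
Each SE is √(p̂(1−p̂)/n): √(0.6431·0.3569/706) = 0.01803 and √(0.5842·0.4158/1128) = 0.01467.
SE(p̂₁ − p̂₂) = √(SE₁² + SE₂²) = √(0.0003250809 + 0.0002152089) = 0.02324, since the two samples are independent.
At 98% confidence z* = 2.326; margin = 2.326 × 0.02324 = 0.05406.
The difference is 0.6431 − 0.5842 = 0.0589, so the interval is 0.0589 ± 0.05406 = (0.00484, 0.11296).
The interval (0.00484, 0.11296) does not contain 0, so the difference is significant.

significant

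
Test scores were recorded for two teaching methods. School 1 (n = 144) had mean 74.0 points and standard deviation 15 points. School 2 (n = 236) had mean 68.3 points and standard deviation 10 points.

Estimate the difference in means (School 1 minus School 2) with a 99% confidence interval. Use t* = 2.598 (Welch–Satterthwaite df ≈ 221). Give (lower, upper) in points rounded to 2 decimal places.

SE₁ = s₁/√n₁ = 15/√144 = 1.2500; SE₂ = 10/√236 = 0.6509.
Independent samples, unequal variances: SE_diff = √(SE₁² + SE₂²) = √(1.5625 + 0.42367081) = 1.4093.
t* = 2.598, so margin of error = 2.598 × 1.4093 = 3.6614.
Difference in means = 74.0 − 68.3 = 5.7000.
5.7000 ± 3.6614 → (2.04, 9.36).

(2.04, 9.36)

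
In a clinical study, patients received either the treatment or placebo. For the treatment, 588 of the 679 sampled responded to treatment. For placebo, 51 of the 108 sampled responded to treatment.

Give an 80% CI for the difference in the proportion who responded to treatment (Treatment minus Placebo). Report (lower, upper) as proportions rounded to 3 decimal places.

(0.330, 0.458)

Sample proportions: 588/679 = 0.8660, 51/108 = 0.4722.
Each SE is √(p̂(1−p̂)/n): √(0.8660·0.1340/679) = 0.01307 and √(0.4722·0.5278/108) = 0.04804.
SE(p̂₁ − p̂₂) = √(SE₁² + SE₂²) = √(0.0001708249 + 0.0023078416) = 0.04979, since the two samples are independent.
At 80% confidence z* = 1.282; margin = 1.282 × 0.04979 = 0.06383.
The difference is 0.8660 − 0.4722 = 0.3938, so the interval is 0.3938 ± 0.06383 = (0.330, 0.458).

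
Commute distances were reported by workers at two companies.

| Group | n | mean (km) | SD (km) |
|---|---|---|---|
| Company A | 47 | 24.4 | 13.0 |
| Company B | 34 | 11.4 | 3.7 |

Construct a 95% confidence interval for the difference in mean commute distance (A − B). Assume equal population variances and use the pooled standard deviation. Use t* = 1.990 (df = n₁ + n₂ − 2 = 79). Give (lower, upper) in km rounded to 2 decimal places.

Pooled variance s_p² = [46·13.0² + 33·3.7²] / (47+34−2) = 104.1237, so s_p = 10.2041.
SE_diff = s_p·√(1/n₁ + 1/n₂) = 10.2041·√(1/47 + 1/34) = 2.2974.
t* = 1.990; margin = 1.990 × 2.2974 = 4.5718.
Difference = 24.4 − 11.4 = 13.0000.
13.0000 ± 4.5718 → (8.43, 17.57).

(8.43, 17.57)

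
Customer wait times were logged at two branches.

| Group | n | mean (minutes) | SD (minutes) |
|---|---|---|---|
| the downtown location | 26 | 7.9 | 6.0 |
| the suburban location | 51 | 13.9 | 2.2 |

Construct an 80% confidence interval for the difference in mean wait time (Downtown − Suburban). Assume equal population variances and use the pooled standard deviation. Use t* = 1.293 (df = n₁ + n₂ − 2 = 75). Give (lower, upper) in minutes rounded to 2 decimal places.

(-7.22, -4.78)

s_p = √[((n₁−1)s₁² + (n₂−1)s₂²)/(n₁+n₂−2)] = √[(25·6.0² + 50·2.2²)/75] = 3.9021.
SE = 3.9021·√(1/26 + 1/51) = 0.9403.
With t* = 1.293, margin = 1.293 × 0.9403 = 1.2158.
x̄₁ − x̄₂ = 7.9 − 13.9 = -6.0000; interval -6.0000 ± 1.2158 = (-7.22, -4.78).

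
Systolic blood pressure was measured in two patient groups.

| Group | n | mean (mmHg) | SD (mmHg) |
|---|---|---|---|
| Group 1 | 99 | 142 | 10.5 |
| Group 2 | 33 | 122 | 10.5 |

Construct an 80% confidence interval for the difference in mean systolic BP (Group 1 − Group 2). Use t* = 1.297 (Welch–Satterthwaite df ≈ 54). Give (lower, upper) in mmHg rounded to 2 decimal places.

Standard errors of each mean: 10.5/√99 = 1.0553 and 10.5/√33 = 1.8278.
SE(x̄₁ − x̄₂) = √(1.0553² + 1.8278²) = 2.1106 for independent samples with unequal variances.
With t* = 1.297, the margin is 1.297 × 2.1106 = 2.7374.
x̄₁ − x̄₂ = 142 − 122 = 20.0000; the interval is 20.0000 ± 2.7374 = (17.26, 22.74).

(17.26, 22.74)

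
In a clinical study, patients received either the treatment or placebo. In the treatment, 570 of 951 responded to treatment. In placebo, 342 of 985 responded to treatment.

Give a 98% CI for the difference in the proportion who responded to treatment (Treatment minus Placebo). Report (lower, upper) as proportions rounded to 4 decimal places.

(0.2011, 0.3033)

First, p̂₁ = 570/951 = 0.5994; p̂₂ = 342/985 = 0.3472.
The two standard errors are √(0.5994×0.4006/951) = 0.01589 and √(0.3472×0.6528/985) = 0.01517.
Because the samples are independent, SE_diff = √(0.01589² + 0.01517²) = 0.02197.
Using z* = 2.326 for 98%, ME = 2.326 × 0.02197 = 0.05110.
p̂₁ − p̂₂ = 0.2522; interval 0.2522 ± 0.05110 gives (0.2011, 0.3033).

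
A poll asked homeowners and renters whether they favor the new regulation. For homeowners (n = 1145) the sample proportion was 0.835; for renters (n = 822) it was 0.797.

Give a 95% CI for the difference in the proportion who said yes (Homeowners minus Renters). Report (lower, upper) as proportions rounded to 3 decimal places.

Each SE is √(p̂(1−p̂)/n): √(0.8350·0.1650/1145) = 0.01097 and √(0.7970·0.2030/822) = 0.01403.
SE(p̂₁ − p̂₂) = √(SE₁² + SE₂²) = √(0.0001203409 + 0.0001968409) = 0.01781, since the two samples are independent.
At 95% confidence z* = 1.960; margin = 1.960 × 0.01781 = 0.03491.
The difference is 0.8350 − 0.7970 = 0.0380, so the interval is 0.0380 ± 0.03491 = (0.003, 0.073).

(0.003, 0.073)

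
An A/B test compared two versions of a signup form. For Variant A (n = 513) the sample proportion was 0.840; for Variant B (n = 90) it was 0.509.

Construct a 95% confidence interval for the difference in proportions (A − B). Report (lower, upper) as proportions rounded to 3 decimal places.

(0.223, 0.439)

SE₁ = √(p̂₁(1−p̂₁)/n₁) = √(0.8400·0.1600/513) = 0.01619; SE₂ = √(0.5090·0.4910/90) = 0.05270.
Independent samples: SE of the difference = √(SE₁² + SE₂²) = √(0.0002621161 + 0.00277729) = 0.05513.
z* for 95% confidence is 1.960, so the margin of error is 1.960 × 0.05513 = 0.10805.
Point estimate p̂₁ − p̂₂ = 0.8400 − 0.5090 = 0.3310.
0.3310 ± 0.10805 → (0.223, 0.439).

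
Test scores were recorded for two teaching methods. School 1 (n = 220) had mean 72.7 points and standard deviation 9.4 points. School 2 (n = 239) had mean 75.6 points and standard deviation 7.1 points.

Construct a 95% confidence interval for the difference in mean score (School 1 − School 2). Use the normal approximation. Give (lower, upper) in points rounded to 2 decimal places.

(-4.43, -1.37)

Standard errors of each mean: 9.4/√220 = 0.6337 and 7.1/√239 = 0.4593.
SE(x̄₁ − x̄₂) = √(0.6337² + 0.4593²) = 0.7826 for independent samples with unequal variances.
With z* = 1.960, the margin is 1.960 × 0.7826 = 1.5339.
x̄₁ − x̄₂ = 72.7 − 75.6 = -2.9000; the interval is -2.9000 ± 1.5339 = (-4.43, -1.37).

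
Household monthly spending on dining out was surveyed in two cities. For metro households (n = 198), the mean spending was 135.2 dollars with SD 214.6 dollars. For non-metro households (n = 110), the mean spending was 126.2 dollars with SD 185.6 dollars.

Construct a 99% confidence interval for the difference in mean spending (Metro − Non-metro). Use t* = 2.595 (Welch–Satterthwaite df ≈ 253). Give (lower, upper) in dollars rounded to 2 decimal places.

(-51.62, 69.62)

SE₁ = s₁/√n₁ = 214.6/√198 = 15.2510; SE₂ = 185.6/√110 = 17.6963.
Independent samples, unequal variances: SE_diff = √(SE₁² + SE₂²) = √(232.593001 + 313.15903369) = 23.3613.
t* = 2.595, so margin of error = 2.595 × 23.3613 = 60.6226.
Difference in means = 135.2 − 126.2 = 9.0000.
9.0000 ± 60.6226 → (-51.62, 69.62).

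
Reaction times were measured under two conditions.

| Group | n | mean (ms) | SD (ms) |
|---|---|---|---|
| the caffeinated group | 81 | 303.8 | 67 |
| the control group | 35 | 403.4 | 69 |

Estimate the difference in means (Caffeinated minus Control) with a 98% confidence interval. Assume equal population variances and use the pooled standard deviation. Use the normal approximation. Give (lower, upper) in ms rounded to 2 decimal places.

(-131.41, -67.79)

Pooled variance s_p² = [80·67² + 34·69²] / (81+35−2) = 4570.1228, so s_p = 67.6027.
SE_diff = s_p·√(1/n₁ + 1/n₂) = 67.6027·√(1/81 + 1/35) = 13.6747.
z* = 2.326; margin = 2.326 × 13.6747 = 31.8074.
Difference = 303.8 − 403.4 = -99.6000.
-99.6000 ± 31.8074 → (-131.41, -67.79).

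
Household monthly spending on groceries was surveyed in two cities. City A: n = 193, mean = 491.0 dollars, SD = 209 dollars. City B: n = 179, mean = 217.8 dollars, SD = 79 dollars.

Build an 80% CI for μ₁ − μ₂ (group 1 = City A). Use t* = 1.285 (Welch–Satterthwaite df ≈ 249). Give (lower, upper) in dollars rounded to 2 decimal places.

SE₁ = s₁/√n₁ = 209/√193 = 15.0441; SE₂ = 79/√179 = 5.9047.
Independent samples, unequal variances: SE_diff = √(SE₁² + SE₂²) = √(226.32494481 + 34.86548209) = 16.1614.
t* = 1.285, so margin of error = 1.285 × 16.1614 = 20.7674.
Difference in means = 491.0 − 217.8 = 273.2000.
273.2000 ± 20.7674 → (252.43, 293.97).

(252.43, 293.97)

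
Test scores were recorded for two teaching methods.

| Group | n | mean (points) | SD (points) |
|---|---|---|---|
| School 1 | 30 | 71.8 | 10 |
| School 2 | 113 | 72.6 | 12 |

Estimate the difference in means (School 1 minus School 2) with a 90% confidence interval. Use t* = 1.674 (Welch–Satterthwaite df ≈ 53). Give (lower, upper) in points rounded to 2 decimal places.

(-4.39, 2.79)

Standard errors of each mean: 10/√30 = 1.8257 and 12/√113 = 1.1289.
SE(x̄₁ − x̄₂) = √(1.8257² + 1.1289²) = 2.1465 for independent samples with unequal variances.
With t* = 1.674, the margin is 1.674 × 2.1465 = 3.5932.
x̄₁ − x̄₂ = 71.8 − 72.6 = -0.8000; the interval is -0.8000 ± 3.5932 = (-4.39, 2.79).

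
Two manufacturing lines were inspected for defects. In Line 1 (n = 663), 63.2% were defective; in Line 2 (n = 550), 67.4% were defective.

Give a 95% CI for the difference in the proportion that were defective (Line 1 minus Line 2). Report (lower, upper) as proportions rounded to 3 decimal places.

SE₁ = √(p̂₁(1−p̂₁)/n₁) = √(0.6320·0.3680/663) = 0.01873; SE₂ = √(0.6740·0.3260/550) = 0.01999.
Independent samples: SE of the difference = √(SE₁² + SE₂²) = √(0.0003508129 + 0.0003996001) = 0.02739.
z* for 95% confidence is 1.960, so the margin of error is 1.960 × 0.02739 = 0.05368.
Point estimate p̂₁ − p̂₂ = 0.6320 − 0.6740 = -0.0420.
-0.0420 ± 0.05368 → (-0.096, 0.012).

(-0.096, 0.012)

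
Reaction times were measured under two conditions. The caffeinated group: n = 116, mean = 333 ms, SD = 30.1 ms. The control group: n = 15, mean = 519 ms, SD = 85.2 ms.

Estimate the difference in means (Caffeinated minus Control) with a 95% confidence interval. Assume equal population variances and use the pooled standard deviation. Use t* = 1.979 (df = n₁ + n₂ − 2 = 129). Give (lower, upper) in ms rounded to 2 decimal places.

s_p = √[((n₁−1)s₁² + (n₂−1)s₂²)/(n₁+n₂−2)] = √[(115·30.1² + 14·85.2²)/129] = 39.9435.
SE = 39.9435·√(1/116 + 1/15) = 10.9599.
With t* = 1.979, margin = 1.979 × 10.9599 = 21.6896.
x̄₁ − x̄₂ = 333 − 519 = -186.0000; interval -186.0000 ± 21.6896 = (-207.69, -164.31).

(-207.69, -164.31)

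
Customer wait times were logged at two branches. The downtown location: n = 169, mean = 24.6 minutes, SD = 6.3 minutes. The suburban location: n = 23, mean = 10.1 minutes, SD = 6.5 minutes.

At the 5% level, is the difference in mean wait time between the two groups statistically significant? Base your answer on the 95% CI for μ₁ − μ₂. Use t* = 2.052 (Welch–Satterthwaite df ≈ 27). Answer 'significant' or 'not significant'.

significant

SE₁ = s₁/√n₁ = 6.3/√169 = 0.4846; SE₂ = 6.5/√23 = 1.3553.
Independent samples, unequal variances: SE_diff = √(SE₁² + SE₂²) = √(0.23483716 + 1.83683809) = 1.4393.
t* = 2.052, so margin of error = 2.052 × 1.4393 = 2.9534.
Difference in means = 24.6 − 10.1 = 14.5000.
14.5000 ± 2.9534 → (11.5466, 17.4534).
The interval (11.5466, 17.4534) does not contain 0, so the difference is significant.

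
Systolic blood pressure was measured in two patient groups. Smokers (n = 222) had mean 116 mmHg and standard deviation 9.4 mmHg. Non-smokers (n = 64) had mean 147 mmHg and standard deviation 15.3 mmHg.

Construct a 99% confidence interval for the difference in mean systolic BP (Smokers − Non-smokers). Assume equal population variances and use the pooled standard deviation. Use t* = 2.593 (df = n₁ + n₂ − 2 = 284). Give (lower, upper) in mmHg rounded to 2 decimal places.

(-35.04, -26.96)

s_p = √[((n₁−1)s₁² + (n₂−1)s₂²)/(n₁+n₂−2)] = √[(221·9.4² + 63·15.3²)/284] = 10.9858.
SE = 10.9858·√(1/222 + 1/64) = 1.5586.
With t* = 2.593, margin = 2.593 × 1.5586 = 4.0414.
x̄₁ − x̄₂ = 116 − 147 = -31.0000; interval -31.0000 ± 4.0414 = (-35.04, -26.96).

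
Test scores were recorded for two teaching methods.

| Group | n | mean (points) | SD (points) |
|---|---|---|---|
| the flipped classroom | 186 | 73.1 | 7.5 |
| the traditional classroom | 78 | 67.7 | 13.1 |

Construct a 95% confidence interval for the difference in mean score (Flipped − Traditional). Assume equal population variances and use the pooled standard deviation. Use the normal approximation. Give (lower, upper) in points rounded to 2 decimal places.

(2.89, 7.91)

s_p = √[((n₁−1)s₁² + (n₂−1)s₂²)/(n₁+n₂−2)] = √[(185·7.5² + 77·13.1²)/262] = 9.4949.
SE = 9.4949·√(1/186 + 1/78) = 1.2808.
With z* = 1.960, margin = 1.960 × 1.2808 = 2.5104.
x̄₁ − x̄₂ = 73.1 − 67.7 = 5.4000; interval 5.4000 ± 2.5104 = (2.89, 7.91).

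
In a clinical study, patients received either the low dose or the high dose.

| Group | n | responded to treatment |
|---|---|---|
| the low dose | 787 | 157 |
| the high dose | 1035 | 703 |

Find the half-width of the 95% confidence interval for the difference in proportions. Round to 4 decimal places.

First, p̂₁ = 157/787 = 0.1995; p̂₂ = 703/1035 = 0.6792.
The two standard errors are √(0.1995×0.8005/787) = 0.01425 and √(0.6792×0.3208/1035) = 0.01451.
Because the samples are independent, SE_diff = √(0.01425² + 0.01451²) = 0.02034.
Using z* = 1.960 for 95%, ME = 1.960 × 0.02034 = 0.03987.

0.0399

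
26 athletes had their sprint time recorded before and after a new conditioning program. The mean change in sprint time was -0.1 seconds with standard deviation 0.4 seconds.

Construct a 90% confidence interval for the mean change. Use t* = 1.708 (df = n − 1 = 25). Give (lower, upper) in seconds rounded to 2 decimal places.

Paired design: SE = s_d/√n = 0.4/√26 = 0.0784.
t* = 1.708; margin of error = 1.708 × 0.0784 = 0.1339.
-0.1 ± 0.1339 → (-0.23, 0.03).

(-0.23, 0.03)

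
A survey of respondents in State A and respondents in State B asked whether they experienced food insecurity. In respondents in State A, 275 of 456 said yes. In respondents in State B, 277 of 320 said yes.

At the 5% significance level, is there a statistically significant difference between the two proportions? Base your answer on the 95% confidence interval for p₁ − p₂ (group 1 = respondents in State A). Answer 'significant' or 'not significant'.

Sample proportions: 275/456 = 0.6031, 277/320 = 0.8656.
Each SE is √(p̂(1−p̂)/n): √(0.6031·0.3969/456) = 0.02291 and √(0.8656·0.1344/320) = 0.01907.
SE(p̂₁ − p̂₂) = √(SE₁² + SE₂²) = √(0.0005248681 + 0.0003636649) = 0.02981, since the two samples are independent.
At 95% confidence z* = 1.960; margin = 1.960 × 0.02981 = 0.05843.
The difference is 0.6031 − 0.8656 = -0.2625, so the interval is -0.2625 ± 0.05843 = (-0.32093, -0.20407).
The interval (-0.32093, -0.20407) does not contain 0, so the difference is significant.

significant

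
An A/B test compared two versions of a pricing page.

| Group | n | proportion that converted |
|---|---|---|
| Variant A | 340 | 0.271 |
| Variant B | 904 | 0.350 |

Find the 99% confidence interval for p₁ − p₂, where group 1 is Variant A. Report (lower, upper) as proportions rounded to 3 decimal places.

(-0.153, -0.005)

Each SE is √(p̂(1−p̂)/n): √(0.2710·0.7290/340) = 0.02411 and √(0.3500·0.6500/904) = 0.01586.
SE(p̂₁ − p̂₂) = √(SE₁² + SE₂²) = √(0.0005812921 + 0.0002515396) = 0.02886, since the two samples are independent.
At 99% confidence z* = 2.576; margin = 2.576 × 0.02886 = 0.07434.
The difference is 0.2710 − 0.3500 = -0.0790, so the interval is -0.0790 ± 0.07434 = (-0.153, -0.005).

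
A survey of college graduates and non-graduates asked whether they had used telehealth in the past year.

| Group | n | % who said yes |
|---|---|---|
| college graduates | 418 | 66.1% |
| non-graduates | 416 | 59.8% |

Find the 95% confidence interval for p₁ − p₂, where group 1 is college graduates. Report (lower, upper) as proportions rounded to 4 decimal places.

Each SE is √(p̂(1−p̂)/n): √(0.6610·0.3390/418) = 0.02315 and √(0.5980·0.4020/416) = 0.02404.
SE(p̂₁ − p̂₂) = √(SE₁² + SE₂²) = √(0.0005359225 + 0.0005779216) = 0.03337, since the two samples are independent.
At 95% confidence z* = 1.960; margin = 1.960 × 0.03337 = 0.06541.
The difference is 0.6610 − 0.5980 = 0.0630, so the interval is 0.0630 ± 0.06541 = (-0.0024, 0.1284).

(-0.0024, 0.1284)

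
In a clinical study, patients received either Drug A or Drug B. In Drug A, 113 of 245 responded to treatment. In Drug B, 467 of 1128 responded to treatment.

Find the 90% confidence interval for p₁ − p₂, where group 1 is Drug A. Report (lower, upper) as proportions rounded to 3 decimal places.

Sample proportions: 113/245 = 0.4612, 467/1128 = 0.4140.
Each SE is √(p̂(1−p̂)/n): √(0.4612·0.5388/245) = 0.03185 and √(0.4140·0.5860/1128) = 0.01467.
SE(p̂₁ − p̂₂) = √(SE₁² + SE₂²) = √(0.0010144225 + 0.0002152089) = 0.03507, since the two samples are independent.
At 90% confidence z* = 1.645; margin = 1.645 × 0.03507 = 0.05769.
The difference is 0.4612 − 0.4140 = 0.0472, so the interval is 0.0472 ± 0.05769 = (-0.010, 0.105).

(-0.010, 0.105)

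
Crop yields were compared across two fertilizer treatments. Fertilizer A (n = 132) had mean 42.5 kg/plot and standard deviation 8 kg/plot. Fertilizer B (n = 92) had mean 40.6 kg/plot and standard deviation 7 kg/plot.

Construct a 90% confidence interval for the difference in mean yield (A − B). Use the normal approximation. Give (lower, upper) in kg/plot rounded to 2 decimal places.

Standard errors of each mean: 8/√132 = 0.6963 and 7/√92 = 0.7298.
SE(x̄₁ − x̄₂) = √(0.6963² + 0.7298²) = 1.0087 for independent samples with unequal variances.
With z* = 1.645, the margin is 1.645 × 1.0087 = 1.6593.
x̄₁ − x̄₂ = 42.5 − 40.6 = 1.9000; the interval is 1.9000 ± 1.6593 = (0.24, 3.56).

(0.24, 3.56)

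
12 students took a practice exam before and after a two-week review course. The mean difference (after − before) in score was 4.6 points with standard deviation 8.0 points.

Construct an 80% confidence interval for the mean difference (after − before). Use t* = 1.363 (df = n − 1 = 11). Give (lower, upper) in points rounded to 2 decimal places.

Paired design: SE = s_d/√n = 8.0/√12 = 2.3094.
t* = 1.363; margin of error = 1.363 × 2.3094 = 3.1477.
4.6 ± 3.1477 → (1.45, 7.75).

(1.45, 7.75)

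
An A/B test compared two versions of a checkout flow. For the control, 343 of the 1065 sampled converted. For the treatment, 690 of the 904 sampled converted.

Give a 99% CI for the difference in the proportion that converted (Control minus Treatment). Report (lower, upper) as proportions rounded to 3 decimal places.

(-0.493, -0.389)

Sample proportions: 343/1065 = 0.3221, 690/904 = 0.7633.
Each SE is √(p̂(1−p̂)/n): √(0.3221·0.6779/1065) = 0.01432 and √(0.7633·0.2367/904) = 0.01414.
SE(p̂₁ − p̂₂) = √(SE₁² + SE₂²) = √(0.0002050624 + 0.0001999396) = 0.02012, since the two samples are independent.
At 99% confidence z* = 2.576; margin = 2.576 × 0.02012 = 0.05183.
The difference is 0.3221 − 0.7633 = -0.4412, so the interval is -0.4412 ± 0.05183 = (-0.493, -0.389).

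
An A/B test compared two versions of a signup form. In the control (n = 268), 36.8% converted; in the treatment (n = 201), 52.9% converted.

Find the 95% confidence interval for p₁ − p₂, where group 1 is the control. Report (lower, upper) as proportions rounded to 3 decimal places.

Each SE is √(p̂(1−p̂)/n): √(0.3680·0.6320/268) = 0.02946 and √(0.5290·0.4710/201) = 0.03521.
SE(p̂₁ − p̂₂) = √(SE₁² + SE₂²) = √(0.0008678916 + 0.0012397441) = 0.04591, since the two samples are independent.
At 95% confidence z* = 1.960; margin = 1.960 × 0.04591 = 0.08998.
The difference is 0.3680 − 0.5290 = -0.1610, so the interval is -0.1610 ± 0.08998 = (-0.251, -0.071).

(-0.251, -0.071)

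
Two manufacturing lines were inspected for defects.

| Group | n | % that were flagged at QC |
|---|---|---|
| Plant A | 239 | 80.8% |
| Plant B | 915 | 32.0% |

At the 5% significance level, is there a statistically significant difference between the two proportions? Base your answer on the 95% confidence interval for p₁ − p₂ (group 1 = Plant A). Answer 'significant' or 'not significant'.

significant

The two standard errors are √(0.8080×0.1920/239) = 0.02548 and √(0.3200×0.6800/915) = 0.01542.
Because the samples are independent, SE_diff = √(0.02548² + 0.01542²) = 0.02978.
Using z* = 1.960 for 95%, ME = 1.960 × 0.02978 = 0.05837.
p̂₁ − p̂₂ = 0.4880; interval 0.4880 ± 0.05837 gives (0.42963, 0.54637).
The interval (0.42963, 0.54637) does not contain 0, so the difference is significant.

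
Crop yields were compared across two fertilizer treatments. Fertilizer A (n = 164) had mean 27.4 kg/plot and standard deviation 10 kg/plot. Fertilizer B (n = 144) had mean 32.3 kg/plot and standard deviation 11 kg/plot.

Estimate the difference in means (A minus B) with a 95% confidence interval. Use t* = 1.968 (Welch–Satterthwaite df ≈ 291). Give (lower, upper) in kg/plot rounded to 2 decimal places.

(-7.27, -2.53)

Standard errors of each mean: 10/√164 = 0.7809 and 11/√144 = 0.9167.
SE(x̄₁ − x̄₂) = √(0.7809² + 0.9167²) = 1.2042 for independent samples with unequal variances.
With t* = 1.968, the margin is 1.968 × 1.2042 = 2.3699.
x̄₁ − x̄₂ = 27.4 − 32.3 = -4.9000; the interval is -4.9000 ± 2.3699 = (-7.27, -2.53).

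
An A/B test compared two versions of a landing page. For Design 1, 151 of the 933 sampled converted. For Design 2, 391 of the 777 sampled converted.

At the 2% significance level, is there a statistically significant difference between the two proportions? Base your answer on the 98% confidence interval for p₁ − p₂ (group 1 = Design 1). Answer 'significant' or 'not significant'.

significant

p̂₁ = 151/933 = 0.1618 and p̂₂ = 391/777 = 0.5032.
SE₁ = √(p̂₁(1−p̂₁)/n₁) = √(0.1618·0.8382/933) = 0.01206; SE₂ = √(0.5032·0.4968/777) = 0.01794.
Independent samples: SE of the difference = √(SE₁² + SE₂²) = √(0.0001454436 + 0.0003218436) = 0.02162.
z* for 98% confidence is 2.326, so the margin of error is 2.326 × 0.02162 = 0.05029.
Point estimate p̂₁ − p̂₂ = 0.1618 − 0.5032 = -0.3414.
-0.3414 ± 0.05029 → (-0.39169, -0.29111).
The interval (-0.39169, -0.29111) does not contain 0, so the difference is significant.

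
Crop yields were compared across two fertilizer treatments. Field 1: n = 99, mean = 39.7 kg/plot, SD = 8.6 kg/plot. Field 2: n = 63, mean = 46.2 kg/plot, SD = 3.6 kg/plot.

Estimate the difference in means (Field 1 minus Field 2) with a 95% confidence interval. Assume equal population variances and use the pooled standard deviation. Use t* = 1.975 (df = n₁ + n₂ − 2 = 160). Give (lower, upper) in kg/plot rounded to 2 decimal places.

Pooled variance s_p² = [98·8.6² + 62·3.6²] / (99+63−2) = 50.3225, so s_p = 7.0938.
SE_diff = s_p·√(1/n₁ + 1/n₂) = 7.0938·√(1/99 + 1/63) = 1.1433.
t* = 1.975; margin = 1.975 × 1.1433 = 2.2580.
Difference = 39.7 − 46.2 = -6.5000.
-6.5000 ± 2.2580 → (-8.76, -4.24).

(-8.76, -4.24)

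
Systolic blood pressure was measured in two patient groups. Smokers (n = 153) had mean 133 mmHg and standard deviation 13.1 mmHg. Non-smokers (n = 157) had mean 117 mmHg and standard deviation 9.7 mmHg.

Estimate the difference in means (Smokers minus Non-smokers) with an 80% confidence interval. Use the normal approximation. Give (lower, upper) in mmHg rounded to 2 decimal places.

Per-group SEs: s₁/√n₁ = 13.1/√153 = 1.0591, s₂/√n₂ = 9.7/√157 = 0.7741.
Unpooled SE of the difference: √(1.12169281 + 0.59923081) = 1.3118.
Margin of error = z* · SE = 1.282 × 1.3118 = 1.6817.
x̄₁ − x̄₂ = 133 − 117 = 16.0000.
CI: 16.0000 ± 1.6817 = (14.32, 17.68).

(14.32, 17.68)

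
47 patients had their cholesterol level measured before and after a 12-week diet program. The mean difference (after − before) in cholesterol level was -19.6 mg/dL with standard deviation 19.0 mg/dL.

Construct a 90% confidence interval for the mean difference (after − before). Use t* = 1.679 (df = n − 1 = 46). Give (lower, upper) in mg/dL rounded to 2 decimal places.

(-24.25, -14.95)

This is a matched-pairs design, so SE = s_d/√n = 19.0/√47 = 2.7714.
Margin = 1.679 × 2.7714 = 4.6532; the interval is -19.6 ± 4.6532 = (-24.25, -14.95).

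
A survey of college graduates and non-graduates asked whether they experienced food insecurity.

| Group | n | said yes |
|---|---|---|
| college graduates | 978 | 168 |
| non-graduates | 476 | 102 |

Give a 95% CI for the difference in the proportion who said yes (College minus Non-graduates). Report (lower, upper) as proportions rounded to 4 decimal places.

(-0.0863, 0.0013)

Sample proportions: 168/978 = 0.1718, 102/476 = 0.2143.
Each SE is √(p̂(1−p̂)/n): √(0.1718·0.8282/978) = 0.01206 and √(0.2143·0.7857/476) = 0.01881.
SE(p̂₁ − p̂₂) = √(SE₁² + SE₂²) = √(0.0001454436 + 0.0003538161) = 0.02234, since the two samples are independent.
At 95% confidence z* = 1.960; margin = 1.960 × 0.02234 = 0.04379.
The difference is 0.1718 − 0.2143 = -0.0425, so the interval is -0.0425 ± 0.04379 = (-0.0863, 0.0013).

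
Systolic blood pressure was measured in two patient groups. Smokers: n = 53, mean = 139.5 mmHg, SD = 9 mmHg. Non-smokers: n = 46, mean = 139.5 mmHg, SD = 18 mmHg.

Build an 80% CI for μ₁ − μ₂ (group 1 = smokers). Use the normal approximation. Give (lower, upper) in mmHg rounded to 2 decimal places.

Per-group SEs: s₁/√n₁ = 9/√53 = 1.2362, s₂/√n₂ = 18/√46 = 2.6540.
Unpooled SE of the difference: √(1.52819044 + 7.043716) = 2.9278.
Margin of error = z* · SE = 1.282 × 2.9278 = 3.7534.
x̄₁ − x̄₂ = 139.5 − 139.5 = 0.0000.
CI: 0.0000 ± 3.7534 = (-3.75, 3.75).

(-3.75, 3.75)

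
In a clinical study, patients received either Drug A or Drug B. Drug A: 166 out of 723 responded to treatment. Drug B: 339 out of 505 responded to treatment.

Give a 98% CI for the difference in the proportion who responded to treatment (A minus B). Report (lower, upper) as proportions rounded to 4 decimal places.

(-0.5024, -0.3810)

First, p̂₁ = 166/723 = 0.2296; p̂₂ = 339/505 = 0.6713.
The two standard errors are √(0.2296×0.7704/723) = 0.01564 and √(0.6713×0.3287/505) = 0.02090.
Because the samples are independent, SE_diff = √(0.01564² + 0.02090²) = 0.02610.
Using z* = 2.326 for 98%, ME = 2.326 × 0.02610 = 0.06071.
p̂₁ − p̂₂ = -0.4417; interval -0.4417 ± 0.06071 gives (-0.5024, -0.3810).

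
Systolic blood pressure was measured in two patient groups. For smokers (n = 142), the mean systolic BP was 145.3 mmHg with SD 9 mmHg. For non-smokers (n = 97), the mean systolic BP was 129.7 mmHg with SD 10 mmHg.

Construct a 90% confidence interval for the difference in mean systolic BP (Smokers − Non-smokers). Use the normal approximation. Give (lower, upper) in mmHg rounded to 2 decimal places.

(13.52, 17.68)

Per-group SEs: s₁/√n₁ = 9/√142 = 0.7553, s₂/√n₂ = 10/√97 = 1.0153.
Unpooled SE of the difference: √(0.57047809 + 1.03083409) = 1.2654.
Margin of error = z* · SE = 1.645 × 1.2654 = 2.0816.
x̄₁ − x̄₂ = 145.3 − 129.7 = 15.6000.
CI: 15.6000 ± 2.0816 = (13.52, 17.68).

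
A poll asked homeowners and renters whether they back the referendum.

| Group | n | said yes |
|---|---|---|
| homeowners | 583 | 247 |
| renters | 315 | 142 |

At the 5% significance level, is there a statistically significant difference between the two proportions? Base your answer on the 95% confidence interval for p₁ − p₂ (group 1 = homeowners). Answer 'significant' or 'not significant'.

First, p̂₁ = 247/583 = 0.4237; p̂₂ = 142/315 = 0.4508.
The two standard errors are √(0.4237×0.5763/583) = 0.02047 and √(0.4508×0.5492/315) = 0.02804.
Because the samples are independent, SE_diff = √(0.02047² + 0.02804²) = 0.03472.
Using z* = 1.960 for 95%, ME = 1.960 × 0.03472 = 0.06805.
p̂₁ − p̂₂ = -0.0271; interval -0.0271 ± 0.06805 gives (-0.09515, 0.04095).
The interval (-0.09515, 0.04095) contains 0, so the difference is not significant.

not significant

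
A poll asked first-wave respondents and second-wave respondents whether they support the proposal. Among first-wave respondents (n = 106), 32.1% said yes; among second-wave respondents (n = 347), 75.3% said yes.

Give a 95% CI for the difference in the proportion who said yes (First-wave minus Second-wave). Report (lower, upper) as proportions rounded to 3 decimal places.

SE₁ = √(p̂₁(1−p̂₁)/n₁) = √(0.3210·0.6790/106) = 0.04535; SE₂ = √(0.7530·0.2470/347) = 0.02315.
Independent samples: SE of the difference = √(SE₁² + SE₂²) = √(0.0020566225 + 0.0005359225) = 0.05092.
z* for 95% confidence is 1.960, so the margin of error is 1.960 × 0.05092 = 0.09980.
Point estimate p̂₁ − p̂₂ = 0.3210 − 0.7530 = -0.4320.
-0.4320 ± 0.09980 → (-0.532, -0.332).

(-0.532, -0.332)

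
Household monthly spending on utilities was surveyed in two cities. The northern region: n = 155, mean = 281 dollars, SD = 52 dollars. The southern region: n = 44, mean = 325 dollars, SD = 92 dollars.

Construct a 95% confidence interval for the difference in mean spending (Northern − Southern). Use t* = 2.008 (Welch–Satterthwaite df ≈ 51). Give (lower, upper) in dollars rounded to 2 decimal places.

(-73.09, -14.91)

Per-group SEs: s₁/√n₁ = 52/√155 = 4.1767, s₂/√n₂ = 92/√44 = 13.8695.
Unpooled SE of the difference: √(17.44482289 + 192.36303025) = 14.4847.
Margin of error = t* · SE = 2.008 × 14.4847 = 29.0853.
x̄₁ − x̄₂ = 281 − 325 = -44.0000.
CI: -44.0000 ± 29.0853 = (-73.09, -14.91).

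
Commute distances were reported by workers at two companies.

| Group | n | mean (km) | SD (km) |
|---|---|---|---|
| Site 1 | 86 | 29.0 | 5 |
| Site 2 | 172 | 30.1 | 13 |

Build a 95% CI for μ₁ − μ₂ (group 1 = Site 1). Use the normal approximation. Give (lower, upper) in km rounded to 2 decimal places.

SE₁ = s₁/√n₁ = 5/√86 = 0.5392; SE₂ = 13/√172 = 0.9912.
Independent samples, unequal variances: SE_diff = √(SE₁² + SE₂²) = √(0.29073664 + 0.98247744) = 1.1284.
z* = 1.960, so margin of error = 1.960 × 1.1284 = 2.2117.
Difference in means = 29.0 − 30.1 = -1.1000.
-1.1000 ± 2.2117 → (-3.31, 1.11).

(-3.31, 1.11)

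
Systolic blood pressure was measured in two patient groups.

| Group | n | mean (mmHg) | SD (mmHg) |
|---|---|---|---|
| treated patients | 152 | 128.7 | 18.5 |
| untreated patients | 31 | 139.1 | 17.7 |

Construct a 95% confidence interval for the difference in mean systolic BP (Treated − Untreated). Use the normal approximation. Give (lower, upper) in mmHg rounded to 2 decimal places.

SE₁ = s₁/√n₁ = 18.5/√152 = 1.5005; SE₂ = 17.7/√31 = 3.1790.
Independent samples, unequal variances: SE_diff = √(SE₁² + SE₂²) = √(2.25150025 + 10.106041) = 3.5153.
z* = 1.960, so margin of error = 1.960 × 3.5153 = 6.8900.
Difference in means = 128.7 − 139.1 = -10.4000.
-10.4000 ± 6.8900 → (-17.29, -3.51).

(-17.29, -3.51)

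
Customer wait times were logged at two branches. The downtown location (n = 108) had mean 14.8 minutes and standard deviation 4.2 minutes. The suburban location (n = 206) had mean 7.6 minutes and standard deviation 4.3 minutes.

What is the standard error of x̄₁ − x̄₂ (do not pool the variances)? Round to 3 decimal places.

Per-group SEs: s₁/√n₁ = 4.2/√108 = 0.4041, s₂/√n₂ = 4.3/√206 = 0.2996.
Unpooled SE of the difference: √(0.16329681 + 0.08976016) = 0.5030.

0.503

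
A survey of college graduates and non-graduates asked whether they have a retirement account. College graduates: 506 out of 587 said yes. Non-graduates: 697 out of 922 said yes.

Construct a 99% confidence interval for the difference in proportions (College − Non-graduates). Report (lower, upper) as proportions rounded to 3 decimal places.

(0.054, 0.158)

First, p̂₁ = 506/587 = 0.8620; p̂₂ = 697/922 = 0.7560.
The two standard errors are √(0.8620×0.1380/587) = 0.01424 and √(0.7560×0.2440/922) = 0.01414.
Because the samples are independent, SE_diff = √(0.01424² + 0.01414²) = 0.02007.
Using z* = 2.576 for 99%, ME = 2.576 × 0.02007 = 0.05170.
p̂₁ − p̂₂ = 0.1060; interval 0.1060 ± 0.05170 gives (0.054, 0.158).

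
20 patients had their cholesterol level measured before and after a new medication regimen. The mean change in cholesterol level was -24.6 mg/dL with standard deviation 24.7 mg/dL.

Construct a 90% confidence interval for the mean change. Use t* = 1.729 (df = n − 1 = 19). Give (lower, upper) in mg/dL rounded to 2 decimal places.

(-34.15, -15.05)

This is a matched-pairs design, so SE = s_d/√n = 24.7/√20 = 5.5231.
Margin = 1.729 × 5.5231 = 9.5494; the interval is -24.6 ± 9.5494 = (-34.15, -15.05).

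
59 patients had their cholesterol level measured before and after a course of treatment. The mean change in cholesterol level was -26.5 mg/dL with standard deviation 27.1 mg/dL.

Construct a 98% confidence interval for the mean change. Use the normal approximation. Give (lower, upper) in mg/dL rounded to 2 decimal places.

(-34.71, -18.29)

This is a matched-pairs design, so SE = s_d/√n = 27.1/√59 = 3.5281.
Margin = 2.326 × 3.5281 = 8.2064; the interval is -26.5 ± 8.2064 = (-34.71, -18.29).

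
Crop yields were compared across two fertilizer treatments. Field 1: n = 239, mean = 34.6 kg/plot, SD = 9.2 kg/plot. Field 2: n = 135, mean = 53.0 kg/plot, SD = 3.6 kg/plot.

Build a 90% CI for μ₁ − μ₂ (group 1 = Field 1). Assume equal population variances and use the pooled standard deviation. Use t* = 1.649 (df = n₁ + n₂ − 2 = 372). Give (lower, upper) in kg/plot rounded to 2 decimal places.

Pooled variance s_p² = [238·9.2² + 134·3.6²] / (239+135−2) = 58.8198, so s_p = 7.6694.
SE_diff = s_p·√(1/n₁ + 1/n₂) = 7.6694·√(1/239 + 1/135) = 0.8257.
t* = 1.649; margin = 1.649 × 0.8257 = 1.3616.
Difference = 34.6 − 53.0 = -18.4000.
-18.4000 ± 1.3616 → (-19.76, -17.04).

(-19.76, -17.04)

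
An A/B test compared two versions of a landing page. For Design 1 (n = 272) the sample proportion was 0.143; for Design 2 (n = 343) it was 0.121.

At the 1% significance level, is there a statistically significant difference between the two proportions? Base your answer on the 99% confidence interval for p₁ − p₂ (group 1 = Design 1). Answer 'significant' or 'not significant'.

SE₁ = √(p̂₁(1−p̂₁)/n₁) = √(0.1430·0.8570/272) = 0.02123; SE₂ = √(0.1210·0.8790/343) = 0.01761.
Independent samples: SE of the difference = √(SE₁² + SE₂²) = √(0.0004507129 + 0.0003101121) = 0.02758.
z* for 99% confidence is 2.576, so the margin of error is 2.576 × 0.02758 = 0.07105.
Point estimate p̂₁ − p̂₂ = 0.1430 − 0.1210 = 0.0220.
0.0220 ± 0.07105 → (-0.04905, 0.09305).
The interval (-0.04905, 0.09305) contains 0, so the difference is not significant.

not significant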